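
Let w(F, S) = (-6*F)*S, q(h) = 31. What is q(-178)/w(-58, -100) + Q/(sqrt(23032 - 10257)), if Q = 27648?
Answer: -31/34800 + 27648*sqrt(511)/2555 ≈ 244.61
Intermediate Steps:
w(F, S) = -6*F*S
q(-178)/w(-58, -100) + Q/(sqrt(23032 - 10257)) = 31/((-6*(-58)*(-100))) + 27648/(sqrt(23032 - 10257)) = 31/(-34800) + 27648/(sqrt(12775)) = 31*(-1/34800) + 27648/((5*sqrt(511))) = -31/34800 + 27648*(sqrt(511)/2555) = -31/34800 + 27648*sqrt(511)/2555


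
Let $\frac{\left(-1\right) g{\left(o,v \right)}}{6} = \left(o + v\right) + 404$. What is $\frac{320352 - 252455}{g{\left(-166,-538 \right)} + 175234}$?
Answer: $\frac{67897}{177034} \approx 0.38353$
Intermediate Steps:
$g{\left(o,v \right)} = -2424 - 6 o - 6 v$ ($g{\left(o,v \right)} = - 6 \left(\left(o + v\right) + 404\right) = - 6 \left(404 + o + v\right) = -2424 - 6 o - 6 v$)
$\frac{320352 - 252455}{g{\left(-166,-538 \right)} + 175234} = \frac{320352 - 252455}{\left(-2424 - -996 - -3228\right) + 175234} = \frac{67897}{\left(-2424 + 996 + 3228\right) + 175234} = \frac{67897}{1800 + 175234} = \frac{67897}{177034}$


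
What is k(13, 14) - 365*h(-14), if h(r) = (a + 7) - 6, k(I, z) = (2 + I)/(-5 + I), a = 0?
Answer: -2905/8 ≈ -363.13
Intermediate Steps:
k(I, z) = (2 + I)/(-5 + I)
h(r) = 1 (h(r) = (0 + 7) - 6 = 7 - 6 = 1)
k(13, 14) - 365*h(-14) = (2 + 13)/(-5 + 13) - 365*1 = 15/8 - 365 = -2905/8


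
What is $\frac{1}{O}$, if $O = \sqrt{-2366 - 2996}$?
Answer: $- \frac{i \sqrt{5362}}{5362} \approx - 0.013656 i$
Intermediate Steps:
$O = i \sqrt{5362}$ ($O = \sqrt{-2366 - 2996} = \sqrt{-5362} = i \sqrt{5362} \approx 73.226 i$)
$\frac{1}{O} = \frac{1}{i \sqrt{5362}} = - \frac{i \sqrt{5362}}{5362}$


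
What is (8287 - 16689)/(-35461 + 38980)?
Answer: -8402/3519 ≈ -2.3876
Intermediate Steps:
(8287 - 16689)/(-35461 + 38980) = -8402/3519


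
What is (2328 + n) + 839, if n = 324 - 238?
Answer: 3253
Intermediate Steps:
n = 86
(2328 + n) + 839 = (2328 + 86) + 839 = 2414 + 839 = 3253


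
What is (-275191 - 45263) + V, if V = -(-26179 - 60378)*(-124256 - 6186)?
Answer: -11290988648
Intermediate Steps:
V = -11290668194 (V = -(-86557)*(-130442) = -1*11290668194 = -11290668194)
(-275191 - 45263) + V = (-275191 - 45263) - 11290668194 = -320454 - 11290668194 = -11290988648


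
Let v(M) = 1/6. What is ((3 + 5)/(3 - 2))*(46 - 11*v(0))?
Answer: 1060/3 ≈ 353.33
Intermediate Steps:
v(M) = ⅙
((3 + 5)/(3 - 2))*(46 - 11*v(0)) = ((3 + 5)/(3 - 2))*(46 - 11*⅙) = (8/1)*(46 - 11/6) = (8*1)*(265/6) = 8*(265/6) = 1060/3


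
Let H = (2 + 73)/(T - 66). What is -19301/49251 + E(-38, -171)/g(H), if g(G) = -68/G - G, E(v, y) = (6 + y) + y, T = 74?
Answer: 9736435523/491377227 ≈ 19.815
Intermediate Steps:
H = 75/8 (H = (2 + 73)/(74 - 66) = 75/8 ≈ 9.3750)
E(v, y) = 6 + 2*y
g(G) = -G - 68/G
-19301/49251 + E(-38, -171)/g(H) = -19301/49251 + (6 + 2*(-171))/(-1*75/8 - 68/75/8) = -19301*1/49251 + (6 - 342)/(-75/8 - 68*8/75) = -19301/49251 - 336/(-75/8 - 544/75) = -19301/49251 - 336/(-9977/600) = -19301/49251 - 336*(-600/9977) = -19301/49251 + 201600/9977 = 9736435523/491377227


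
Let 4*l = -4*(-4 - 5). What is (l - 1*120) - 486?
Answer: -597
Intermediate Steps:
l = 9 (l = (-4*(-4 - 5))/4 = (-4*(-9))/4 = (¼)*36 = 9)
(l - 1*120) - 486 = (9 - 1*120) - 486 = (9 - 120) - 486 = -111 - 486 = -597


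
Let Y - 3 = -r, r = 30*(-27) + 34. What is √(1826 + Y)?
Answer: √2605 ≈ 51.039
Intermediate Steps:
r = -776 (r = -810 + 34 = -776)
Y = 779 (Y = 3 - 1*(-776) = 3 + 776 = 779)
√(1826 + Y) = √(1826 + 779) = √2605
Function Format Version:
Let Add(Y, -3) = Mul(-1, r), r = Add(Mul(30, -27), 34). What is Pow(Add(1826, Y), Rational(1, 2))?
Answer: Pow(2605, Rational(1, 2)) ≈ 51.039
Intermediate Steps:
r = -776 (r = Add(-810, 34) = -776)
Y = 779 (Y = Add(3, Mul(-1, -776)) = Add(3, 776) = 779)
Pow(Add(1826, Y), Rational(1, 2)) = Pow(Add(1826, 779), Rational(1, 2)) = Pow(2605, Rational(1, 2))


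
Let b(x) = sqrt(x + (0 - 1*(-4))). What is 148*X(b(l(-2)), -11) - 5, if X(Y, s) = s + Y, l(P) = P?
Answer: -1633 + 148*sqrt(2) ≈ -1423.7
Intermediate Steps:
b(x) = sqrt(4 + x) (b(x) = sqrt(x + (0 + 4)) = sqrt(x + 4) = sqrt(4 + x))
X(Y, s) = Y + s
148*X(b(l(-2)), -11) - 5 = 148*(sqrt(4 - 2) - 11) - 5 = 148*(sqrt(2) - 11) - 5 = 148*(-11 + sqrt(2)) - 5 = (-1628 + 148*sqrt(2)) - 5 = -1633 + 148*sqrt(2)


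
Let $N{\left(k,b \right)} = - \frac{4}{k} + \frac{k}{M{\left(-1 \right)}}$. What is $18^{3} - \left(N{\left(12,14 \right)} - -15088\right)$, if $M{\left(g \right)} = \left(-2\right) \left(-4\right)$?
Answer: $- \frac{55543}{6} \approx -9257.2$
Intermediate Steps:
$M{\left(g \right)} = 8$
$N{\left(k,b \right)} = - \frac{4}{k} + \frac{k}{8}$
$18^{3} - \left(N{\left(12,14 \right)} - -15088\right) = 18^{3} - \left(\left(- \frac{4}{12} + \frac{1}{8} \cdot 12\right) - -15088\right) = 5832 - \left(\left(\left(-4\right) \frac{1}{12} + \frac{3}{2}\right) + 15088\right) = 5832 - \left(\left(- \frac{1}{3} + \frac{3}{2}\right) + 15088\right) = 5832 - \left(\frac{7}{6} + 15088\right) = 5832 - \frac{90535}{6} = - \frac{55543}{6}$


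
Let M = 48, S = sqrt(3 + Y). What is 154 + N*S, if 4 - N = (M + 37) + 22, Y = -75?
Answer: 154 - 618*I*sqrt(2) ≈ 154.0 - 873.98*I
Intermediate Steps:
S = 6*I*sqrt(2) (S = sqrt(3 - 75) = sqrt(-72) = 6*I*sqrt(2) ≈ 8.4853*I)
N = -103 (N = 4 - ((48 + 37) + 22) = 4 - (85 + 22) = 4 - 1*107 = 4 - 107 = -103)
154 + N*S = 154 - 618*I*sqrt(2)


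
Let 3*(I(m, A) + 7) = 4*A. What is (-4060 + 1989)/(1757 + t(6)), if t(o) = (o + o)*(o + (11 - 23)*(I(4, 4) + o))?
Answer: -2071/1205 ≈ -1.7187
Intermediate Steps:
I(m, A) = -7 + 4*A/3 (I(m, A) = -7 + (4*A)/3 = -7 + 4*A/3)
t(o) = 2*o*(20 - 11*o) (t(o) = (o + o)*(o + (11 - 23)*((-7 + (4/3)*4) + o)) = (2*o)*(o - 12*((-7 + 16/3) + o)) = (2*o)*(o - 12*(-5/3 + o)) = (2*o)*(o + (20 - 12*o)) = (2*o)*(20 - 11*o) = 2*o*(20 - 11*o))
(-4060 + 1989)/(1757 + t(6)) = (-4060 + 1989)/(1757 + 2*6*(20 - 11*6)) = -2071/(1757 + 2*6*(20 - 66)) = -2071/(1757 + 2*6*(-46)) = -2071/(1757 - 552) = -2071/1205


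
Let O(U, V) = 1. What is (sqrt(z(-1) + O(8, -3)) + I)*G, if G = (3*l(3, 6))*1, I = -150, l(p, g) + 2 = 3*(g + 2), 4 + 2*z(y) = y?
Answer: -9900 + 33*I*sqrt(6) ≈ -9900.0 + 80.833*I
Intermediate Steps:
z(y) = -2 + y/2
l(p, g) = 4 + 3*g (l(p, g) = -2 + 3*(g + 2) = -2 + 3*(2 + g) = -2 + (6 + 3*g) = 4 + 3*g)
G = 66 (G = (3*(4 + 3*6))*1 = (3*(4 + 18))*1 = (3*22)*1 = 66*1 = 66)
(sqrt(z(-1) + O(8, -3)) + I)*G = (sqrt((-2 + (1/2)*(-1)) + 1) - 150)*66 = (sqrt((-2 - 1/2) + 1) - 150)*66 = (sqrt(-5/2 + 1) - 150)*66 = (sqrt(-3/2) - 150)*66 = (I*sqrt(6)/2 - 150)*66 = (-150 + I*sqrt(6)/2)*66 = -9900 + 33*I*sqrt(6)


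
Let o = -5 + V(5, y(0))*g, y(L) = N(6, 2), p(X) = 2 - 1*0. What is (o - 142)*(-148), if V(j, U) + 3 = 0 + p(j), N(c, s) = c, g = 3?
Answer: 22200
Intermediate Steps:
p(X) = 2 (p(X) = 2 + 0 = 2)
y(L) = 6
V(j, U) = -1 (V(j, U) = -3 + (0 + 2) = -3 + 2 = -1)
o = -8 (o = -5 - 1*3 = -5 - 3 = -8)
(o - 142)*(-148) = (-8 - 142)*(-148) = -150*(-148) = 22200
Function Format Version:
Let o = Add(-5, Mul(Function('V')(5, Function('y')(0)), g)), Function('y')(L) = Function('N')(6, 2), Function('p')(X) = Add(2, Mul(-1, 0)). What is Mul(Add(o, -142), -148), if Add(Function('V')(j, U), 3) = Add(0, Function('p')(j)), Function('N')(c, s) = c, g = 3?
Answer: 22200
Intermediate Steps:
Function('p')(X) = 2 (Function('p')(X) = Add(2, 0) = 2)
Function('y')(L) = 6
Function('V')(j, U) = -1 (Function('V')(j, U) = Add(-3, Add(0, 2)) = Add(-3, 2) = -1)
o = -8 (o = Add(-5, Mul(-1, 3)) = Add(-5, -3) = -8)
Mul(Add(o, -142), -148) = Mul(Add(-8, -142), -148) = Mul(-150, -148) = 22200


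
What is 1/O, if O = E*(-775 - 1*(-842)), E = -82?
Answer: -1/5494 ≈ -0.00018202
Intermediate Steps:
O = -5494 (O = -82*(-775 - 1*(-842)) = -82*(-775 + 842) = -82*67 = -5494)
1/O = 1/(-5494) = -1/5494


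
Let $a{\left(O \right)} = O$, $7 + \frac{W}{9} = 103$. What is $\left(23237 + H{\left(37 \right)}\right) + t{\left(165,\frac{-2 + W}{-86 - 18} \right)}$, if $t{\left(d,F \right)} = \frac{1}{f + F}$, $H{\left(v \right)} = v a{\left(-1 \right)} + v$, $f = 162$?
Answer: $\frac{185733393}{7993} \approx 23237.0$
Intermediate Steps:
$W = 864$ ($W = -63 + 9 \cdot 103 = -63 + 927 = 864$)
$H{\left(v \right)} = 0$ ($H{\left(v \right)} = v \left(-1\right) + v = - v + v = 0$)
$t{\left(d,F \right)} = \frac{1}{162 + F}$
$\left(23237 + H{\left(37 \right)}\right) + t{\left(165,\frac{-2 + W}{-86 - 18} \right)} = \left(23237 + 0\right) + \frac{1}{162 + \frac{-2 + 864}{-86 - 18}} = 23237 + \frac{1}{162 + \frac{862}{-104}} = 23237 + \frac{1}{162 + 862 \left(- \frac{1}{104}\right)} = 23237 + \frac{1}{162 - \frac{431}{52}} = 23237 + \frac{1}{\frac{7993}{52}} = 23237 + \frac{52}{7993} = \frac{185733393}{7993}$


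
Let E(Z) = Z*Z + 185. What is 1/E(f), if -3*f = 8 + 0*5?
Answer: 9/1729 ≈ 0.0052053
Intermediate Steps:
f = -8/3 (f = -(8 + 0*5)/3 = -(8 + 0)/3 = -⅓*8 = -8/3 ≈ -2.6667)
E(Z) = 185 + Z² (E(Z) = Z² + 185 = 185 + Z²)
1/E(f) = 1/(185 + (-8/3)²) = 1/(185 + 64/9) = 1/(1729/9) = 9/1729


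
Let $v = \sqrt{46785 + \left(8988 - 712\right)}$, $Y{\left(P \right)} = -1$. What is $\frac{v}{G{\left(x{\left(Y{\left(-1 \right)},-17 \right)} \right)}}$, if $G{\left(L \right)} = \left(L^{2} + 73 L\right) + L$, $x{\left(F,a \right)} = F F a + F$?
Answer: $- \frac{\sqrt{55061}}{1008} \approx -0.23279$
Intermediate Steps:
$x{\left(F,a \right)} = F + a F^{2}$ ($x{\left(F,a \right)} = F^{2} a + F = a F^{2} + F = F + a F^{2}$)
$G{\left(L \right)} = L^{2} + 74 L$
$v = \sqrt{55061}$ ($v = \sqrt{46785 + 8276} = \sqrt{55061} \approx 234.65$)
$\frac{v}{G{\left(x{\left(Y{\left(-1 \right)},-17 \right)} \right)}} = \frac{\sqrt{55061}}{- (1 - -17) \left(74 - \left(1 - -17\right)\right)} = \frac{\sqrt{55061}}{- (1 + 17) \left(74 - \left(1 + 17\right)\right)} = \frac{\sqrt{55061}}{\left(-1\right) 18 \left(74 - 18\right)} = \frac{\sqrt{55061}}{\left(-18\right) \left(74 - 18\right)} = \frac{\sqrt{55061}}{\left(-18\right) 56} = \frac{\sqrt{55061}}{-1008} = \sqrt{55061} \left(- \frac{1}{1008}\right) = - \frac{\sqrt{55061}}{1008}$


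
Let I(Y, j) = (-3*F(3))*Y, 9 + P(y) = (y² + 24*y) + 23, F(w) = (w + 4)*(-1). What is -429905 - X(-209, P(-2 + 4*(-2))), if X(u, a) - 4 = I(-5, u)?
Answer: -429804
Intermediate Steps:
F(w) = -4 - w (F(w) = (4 + w)*(-1) = -4 - w)
P(y) = 14 + y² + 24*y (P(y) = -9 + ((y² + 24*y) + 23) = -9 + (23 + y² + 24*y) = 14 + y² + 24*y)
I(Y, j) = 21*Y (I(Y, j) = (-3*(-4 - 1*3))*Y = (-3*(-4 - 3))*Y = (-3*(-7))*Y = 21*Y)
X(u, a) = -101 (X(u, a) = 4 + 21*(-5) = 4 - 105 = -101)
-429905 - X(-209, P(-2 + 4*(-2))) = -429905 - 1*(-101) = -429905 + 101 = -429804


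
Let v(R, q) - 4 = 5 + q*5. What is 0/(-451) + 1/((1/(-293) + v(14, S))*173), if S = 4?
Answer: 293/1469808 ≈ 0.00019935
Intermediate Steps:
v(R, q) = 9 + 5*q (v(R, q) = 4 + (5 + q*5) = 4 + (5 + 5*q) = 9 + 5*q)
0/(-451) + 1/((1/(-293) + v(14, S))*173) = 0/(-451) + 1/((1/(-293) + (9 + 5*4))*173) = 0*(-1/451) + (1/173)/(-1/293 + (9 + 20)) = 0 + (1/173)/(-1/293 + 29) = 0 + (1/173)/(8496/293) = 0 + (293/8496)*(1/173) = 0 + 293/1469808 = 293/1469808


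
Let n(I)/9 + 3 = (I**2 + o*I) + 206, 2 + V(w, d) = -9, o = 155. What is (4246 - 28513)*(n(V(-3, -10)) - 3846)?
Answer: 394945425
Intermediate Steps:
V(w, d) = -11 (V(w, d) = -2 - 9 = -11)
n(I) = 1827 + 9*I**2 + 1395*I (n(I) = -27 + 9*((I**2 + 155*I) + 206) = -27 + 9*(206 + I**2 + 155*I) = -27 + (1854 + 9*I**2 + 1395*I) = 1827 + 9*I**2 + 1395*I)
(4246 - 28513)*(n(V(-3, -10)) - 3846) = (4246 - 28513)*((1827 + 9*(-11)**2 + 1395*(-11)) - 3846) = -24267*((1827 + 9*121 - 15345) - 3846) = -24267*((1827 + 1089 - 15345) - 3846) = -24267*(-12429 - 3846) = -24267*(-16275) = 394945425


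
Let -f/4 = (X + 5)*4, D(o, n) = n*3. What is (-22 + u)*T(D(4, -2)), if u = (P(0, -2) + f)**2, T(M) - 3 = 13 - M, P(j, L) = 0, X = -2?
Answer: 50204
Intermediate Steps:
D(o, n) = 3*n
T(M) = 16 - M (T(M) = 3 + (13 - M) = 16 - M)
f = -48 (f = -4*(-2 + 5)*4 = -12*4 = -4*12 = -48)
u = 2304 (u = (0 - 48)**2 = (-48)**2 = 2304)
(-22 + u)*T(D(4, -2)) = (-22 + 2304)*(16 - 3*(-2)) = 2282*(16 - 1*(-6)) = 2282*(16 + 6) = 2282*22 = 50204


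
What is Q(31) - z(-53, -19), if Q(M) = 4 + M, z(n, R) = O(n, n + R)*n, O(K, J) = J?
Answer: -3781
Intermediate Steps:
z(n, R) = n*(R + n) (z(n, R) = (n + R)*n = (R + n)*n = n*(R + n))
Q(31) - z(-53, -19) = (4 + 31) - (-53)*(-19 - 53) = 35 - (-53)*(-72) = 35 - 1*3816 = 35 - 3816 = -3781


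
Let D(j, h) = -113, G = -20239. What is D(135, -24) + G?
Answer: -20352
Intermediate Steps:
D(135, -24) + G = -113 - 20239 = -20352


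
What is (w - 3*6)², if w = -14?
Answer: 1024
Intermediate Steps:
(w - 3*6)² = (-14 - 3*6)² = (-14 - 18)² = (-32)² = 1024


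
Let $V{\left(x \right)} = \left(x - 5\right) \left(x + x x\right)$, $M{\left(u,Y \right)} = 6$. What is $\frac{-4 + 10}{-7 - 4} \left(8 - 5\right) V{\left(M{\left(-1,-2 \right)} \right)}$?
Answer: $- \frac{756}{11} \approx -68.727$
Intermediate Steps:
$V{\left(x \right)} = \left(-5 + x\right) \left(x + x^{2}\right)$
$\frac{-4 + 10}{-7 - 4} \left(8 - 5\right) V{\left(M{\left(-1,-2 \right)} \right)} = \frac{-4 + 10}{-7 - 4} \left(8 - 5\right) 6 \left(-5 + 6^{2} - 24\right) = \frac{6}{-11} \cdot 3 \cdot 6 \left(-5 + 36 - 24\right) = 6 \left(- \frac{1}{11}\right) 3 \cdot 6 \cdot 7 = \left(- \frac{6}{11}\right) 3 \cdot 42 = \left(- \frac{18}{11}\right) 42 = - \frac{756}{11}$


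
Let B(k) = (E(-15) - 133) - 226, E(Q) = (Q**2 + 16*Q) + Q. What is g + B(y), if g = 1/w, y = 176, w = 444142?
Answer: -172771237/444142 ≈ -389.00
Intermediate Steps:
E(Q) = Q**2 + 17*Q
B(k) = -389 (B(k) = (-15*(17 - 15) - 133) - 226 = (-15*2 - 133) - 226 = (-30 - 133) - 226 = -163 - 226 = -389)
g = 1/444142 ≈ 2.2515e-6
g + B(y) = 1/444142 - 389 = -172771237/444142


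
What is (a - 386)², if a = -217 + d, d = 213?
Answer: 152100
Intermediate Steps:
a = -4 (a = -217 + 213 = -4)
(a - 386)² = (-4 - 386)² = (-390)² = 152100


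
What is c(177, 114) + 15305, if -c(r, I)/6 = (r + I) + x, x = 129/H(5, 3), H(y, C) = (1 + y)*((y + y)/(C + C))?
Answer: 67408/5 ≈ 13482.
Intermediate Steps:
H(y, C) = y*(1 + y)/C (H(y, C) = (1 + y)*((2*y)/((2*C))) = (1 + y)*((2*y)*(1/(2*C))) = (1 + y)*(y/C) = y*(1 + y)/C)
x = 129/10 (x = 129/((5*(1 + 5)/3)) = 129/((5*(⅓)*6)) = 129/10 ≈ 12.900)
c(r, I) = -387/5 - 6*I - 6*r (c(r, I) = -6*((r + I) + 129/10) = -6*((I + r) + 129/10) = -6*(129/10 + I + r) = -387/5 - 6*I - 6*r)
c(177, 114) + 15305 = (-387/5 - 6*114 - 6*177) + 15305 = (-387/5 - 684 - 1062) + 15305 = -9117/5 + 15305 = 67408/5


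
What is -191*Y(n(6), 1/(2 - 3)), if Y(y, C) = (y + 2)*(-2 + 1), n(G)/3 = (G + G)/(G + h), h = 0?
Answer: 1528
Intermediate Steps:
n(G) = 6 (n(G) = 3*((G + G)/(G + 0)) = 3*((2*G)/G) = 3*2 = 6)
Y(y, C) = -2 - y (Y(y, C) = (2 + y)*(-1) = -2 - y)
-191*Y(n(6), 1/(2 - 3)) = -191*(-2 - 1*6) = -191*(-2 - 6) = -191*(-8) = 1528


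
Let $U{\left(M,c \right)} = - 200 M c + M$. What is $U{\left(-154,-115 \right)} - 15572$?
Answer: $-3557726$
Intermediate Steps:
$U{\left(M,c \right)} = M - 200 M c$ ($U{\left(M,c \right)} = - 200 M c + M = M - 200 M c$)
$U{\left(-154,-115 \right)} - 15572 = - 154 \left(1 - -23000\right) - 15572 = - 154 \left(1 + 23000\right) - 15572 = \left(-154\right) 23001 - 15572 = -3542154 - 15572 = -3557726$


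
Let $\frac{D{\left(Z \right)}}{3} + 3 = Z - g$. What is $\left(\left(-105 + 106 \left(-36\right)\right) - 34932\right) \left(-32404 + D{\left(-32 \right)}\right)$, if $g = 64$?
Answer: $1270531953$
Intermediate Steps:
$D{\left(Z \right)} = -201 + 3 Z$ ($D{\left(Z \right)} = -9 + 3 \left(Z - 64\right) = -9 + 3 \left(-64 + Z\right) = -9 + \left(-192 + 3 Z\right) = -201 + 3 Z$)
$\left(\left(-105 + 106 \left(-36\right)\right) - 34932\right) \left(-32404 + D{\left(-32 \right)}\right) = \left(\left(-105 + 106 \left(-36\right)\right) - 34932\right) \left(-32404 + \left(-201 + 3 \left(-32\right)\right)\right) = \left(\left(-105 - 3816\right) - 34932\right) \left(-32404 - 297\right) = \left(-3921 - 34932\right) \left(-32404 - 297\right) = \left(-38853\right) \left(-32701\right) = 1270531953$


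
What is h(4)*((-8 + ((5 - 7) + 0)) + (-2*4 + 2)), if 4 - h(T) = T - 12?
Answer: -192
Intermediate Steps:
h(T) = 16 - T (h(T) = 4 - (T - 12) = 4 - (-12 + T) = 4 + (12 - T) = 16 - T)
h(4)*((-8 + ((5 - 7) + 0)) + (-2*4 + 2)) = (16 - 1*4)*((-8 + ((5 - 7) + 0)) + (-2*4 + 2)) = (16 - 4)*((-8 + (-2 + 0)) + (-8 + 2)) = 12*((-8 - 2) - 6) = 12*(-10 - 6) = 12*(-16) = -192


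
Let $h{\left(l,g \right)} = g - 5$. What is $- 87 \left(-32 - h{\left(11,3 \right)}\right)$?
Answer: $2610$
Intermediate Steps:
$h{\left(l,g \right)} = -5 + g$
$- 87 \left(-32 - h{\left(11,3 \right)}\right) = - 87 \left(-32 - \left(-5 + 3\right)\right) = - 87 \left(-32 - -2\right) = - 87 \left(-32 + 2\right) = \left(-87\right) \left(-30\right) = 2610$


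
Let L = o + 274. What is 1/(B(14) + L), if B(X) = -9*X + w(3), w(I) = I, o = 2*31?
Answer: 1/213 ≈ 0.0046948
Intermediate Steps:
o = 62
B(X) = 3 - 9*X (B(X) = -9*X + 3 = 3 - 9*X)
L = 336 (L = 62 + 274 = 336)
1/(B(14) + L) = 1/((3 - 9*14) + 336) = 1/((3 - 126) + 336) = 1/(-123 + 336) = 1/213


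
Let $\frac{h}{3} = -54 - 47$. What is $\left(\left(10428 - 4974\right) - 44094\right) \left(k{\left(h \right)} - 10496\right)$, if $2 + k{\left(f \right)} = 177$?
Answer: $398803440$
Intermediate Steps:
$h = -303$ ($h = 3 \left(-54 - 47\right) = 3 \left(-101\right) = -303$)
$k{\left(f \right)} = 175$ ($k{\left(f \right)} = -2 + 177 = 175$)
$\left(\left(10428 - 4974\right) - 44094\right) \left(k{\left(h \right)} - 10496\right) = \left(\left(10428 - 4974\right) - 44094\right) \left(175 - 10496\right) = \left(\left(10428 - 4974\right) - 44094\right) \left(-10321\right) = \left(5454 - 44094\right) \left(-10321\right) = \left(-38640\right) \left(-10321\right) = 398803440$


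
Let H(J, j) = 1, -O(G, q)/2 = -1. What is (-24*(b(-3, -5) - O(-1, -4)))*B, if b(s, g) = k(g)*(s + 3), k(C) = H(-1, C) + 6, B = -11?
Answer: -528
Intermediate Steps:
O(G, q) = 2 (O(G, q) = -2*(-1) = 2)
k(C) = 7 (k(C) = 1 + 6 = 7)
b(s, g) = 21 + 7*s (b(s, g) = 7*(s + 3) = 7*(3 + s) = 21 + 7*s)
(-24*(b(-3, -5) - O(-1, -4)))*B = -24*((21 + 7*(-3)) - 1*2)*(-11) = -24*((21 - 21) - 2)*(-11) = -24*(0 - 2)*(-11) = -24*(-2)*(-11) = 48*(-11) = -528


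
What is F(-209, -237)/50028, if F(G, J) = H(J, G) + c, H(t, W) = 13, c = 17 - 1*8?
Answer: 1/2274 ≈ 0.00043975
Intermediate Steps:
c = 9 (c = 17 - 8 = 9)
F(G, J) = 22 (F(G, J) = 13 + 9 = 22)
F(-209, -237)/50028 = 22/50028 = 22*(1/50028) = 1/2274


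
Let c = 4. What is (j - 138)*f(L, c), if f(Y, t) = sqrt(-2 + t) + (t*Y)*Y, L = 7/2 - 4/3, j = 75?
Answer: -1183 - 63*sqrt(2) ≈ -1272.1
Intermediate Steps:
L = 13/6 (L = 7*(1/2) - 4*1/3 = 7/2 - 4/3 = 13/6 ≈ 2.1667)
f(Y, t) = sqrt(-2 + t) + t*Y**2 (f(Y, t) = sqrt(-2 + t) + (Y*t)*Y = sqrt(-2 + t) + t*Y**2)
(j - 138)*f(L, c) = (75 - 138)*(sqrt(-2 + 4) + 4*(13/6)**2) = -63*(sqrt(2) + 4*(169/36)) = -63*(sqrt(2) + 169/9) = -63*(169/9 + sqrt(2)) = -1183 - 63*sqrt(2)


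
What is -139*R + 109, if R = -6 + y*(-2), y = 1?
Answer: 1221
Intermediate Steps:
R = -8 (R = -6 + 1*(-2) = -6 - 2 = -8)
-139*R + 109 = -139*(-8) + 109 = 1112 + 109 = 1221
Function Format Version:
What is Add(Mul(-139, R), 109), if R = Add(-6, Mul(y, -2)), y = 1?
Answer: 1221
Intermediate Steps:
R = -8 (R = Add(-6, Mul(1, -2)) = Add(-6, -2) = -8)
Add(Mul(-139, R), 109) = Add(Mul(-139, -8), 109) = Add(1112, 109) = 1221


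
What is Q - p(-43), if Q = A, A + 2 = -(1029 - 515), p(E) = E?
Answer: -473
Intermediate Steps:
A = -516 (A = -2 - (1029 - 515) = -2 - 1*514 = -2 - 514 = -516)
Q = -516
Q - p(-43) = -516 - 1*(-43) = -516 + 43 = -473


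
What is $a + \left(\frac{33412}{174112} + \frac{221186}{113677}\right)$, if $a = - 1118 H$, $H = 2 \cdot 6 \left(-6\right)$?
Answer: $\frac{398315447506365}{4948132456} \approx 80498.0$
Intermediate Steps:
$H = -72$ ($H = 12 \left(-6\right) = -72$)
$a = 80496$ ($a = \left(-1118\right) \left(-72\right) = 80496$)
$a + \left(\frac{33412}{174112} + \frac{221186}{113677}\right) = 80496 + \left(\frac{33412}{174112} + \frac{221186}{113677}\right) = 80496 + \left(33412 \cdot \frac{1}{174112} + 221186 \cdot \frac{1}{113677}\right) = 80496 + \left(\frac{8353}{43528} + \frac{221186}{113677}\right) = 80496 + \frac{10577328189}{4948132456} = \frac{398315447506365}{4948132456}$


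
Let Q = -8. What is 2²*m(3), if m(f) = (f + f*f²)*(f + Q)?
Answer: -600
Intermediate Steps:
m(f) = (-8 + f)*(f + f³) (m(f) = (f + f*f²)*(f - 8) = (f + f³)*(-8 + f) = (-8 + f)*(f + f³))
2²*m(3) = 2²*(3*(-8 + 3 + 3³ - 8*3²)) = 4*(3*(-8 + 3 + 27 - 8*9)) = 4*(3*(-8 + 3 + 27 - 72)) = 4*(3*(-50)) = 4*(-150) = -600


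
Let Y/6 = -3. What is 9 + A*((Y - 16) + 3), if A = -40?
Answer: 1249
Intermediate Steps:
Y = -18 (Y = 6*(-3) = -18)
9 + A*((Y - 16) + 3) = 9 - 40*((-18 - 16) + 3) = 9 - 40*(-34 + 3) = 9 - 40*(-31) = 9 + 1240 = 1249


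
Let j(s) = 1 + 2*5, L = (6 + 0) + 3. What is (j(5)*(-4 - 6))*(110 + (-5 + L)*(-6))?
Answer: -9460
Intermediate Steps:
L = 9 (L = 6 + 3 = 9)
j(s) = 11 (j(s) = 1 + 10 = 11)
(j(5)*(-4 - 6))*(110 + (-5 + L)*(-6)) = (11*(-4 - 6))*(110 + (-5 + 9)*(-6)) = (11*(-10))*(110 + 4*(-6)) = -110*(110 - 24) = -110*86 = -9460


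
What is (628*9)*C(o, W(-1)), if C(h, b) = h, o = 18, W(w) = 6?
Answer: 101736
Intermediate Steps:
(628*9)*C(o, W(-1)) = (628*9)*18 = 5652*18 = 101736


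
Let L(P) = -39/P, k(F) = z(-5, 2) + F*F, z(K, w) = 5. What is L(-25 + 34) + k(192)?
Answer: 110594/3 ≈ 36865.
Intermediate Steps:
k(F) = 5 + F² (k(F) = 5 + F*F = 5 + F²)
L(-25 + 34) + k(192) = -39/(-25 + 34) + (5 + 192²) = -39/9 + (5 + 36864) = -39*⅑ + 36869 = -13/3 + 36869 = 110594/3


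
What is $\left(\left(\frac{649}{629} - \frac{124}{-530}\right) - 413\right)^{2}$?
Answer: $\frac{4710066193726084}{27783889225} \approx 1.6953 \cdot 10^{5}$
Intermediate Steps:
$\left(\left(\frac{649}{629} - \frac{124}{-530}\right) - 413\right)^{2} = \left(\left(649 \cdot \frac{1}{629} - - \frac{62}{265}\right) - 413\right)^{2} = \left(\left(\frac{649}{629} + \frac{62}{265}\right) - 413\right)^{2} = \left(\frac{210983}{166685} - 413\right)^{2} = \left(- \frac{68629922}{166685}\right)^{2} = \frac{4710066193726084}{27783889225}$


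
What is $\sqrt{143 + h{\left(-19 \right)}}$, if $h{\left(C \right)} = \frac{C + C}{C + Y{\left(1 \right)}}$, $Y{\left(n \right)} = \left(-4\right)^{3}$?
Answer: $\frac{63 \sqrt{249}}{83} \approx 11.977$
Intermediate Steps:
$Y{\left(n \right)} = -64$
$h{\left(C \right)} = \frac{2 C}{-64 + C}$ ($h{\left(C \right)} = \frac{C + C}{C - 64} = \frac{2 C}{-64 + C}$)
$\sqrt{143 + h{\left(-19 \right)}} = \sqrt{143 + 2 \left(-19\right) \frac{1}{-64 - 19}} = \sqrt{143 + 2 \left(-19\right) \frac{1}{-83}} = \sqrt{143 + 2 \left(-19\right) \left(- \frac{1}{83}\right)} = \sqrt{143 + \frac{38}{83}} = \sqrt{\frac{11907}{83}} = \frac{63 \sqrt{249}}{83}$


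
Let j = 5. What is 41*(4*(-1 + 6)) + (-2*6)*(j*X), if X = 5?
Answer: 520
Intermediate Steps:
41*(4*(-1 + 6)) + (-2*6)*(j*X) = 41*(4*(-1 + 6)) + (-2*6)*(5*5) = 41*(4*5) - 12*25 = 41*20 - 300 = 820 - 300 = 520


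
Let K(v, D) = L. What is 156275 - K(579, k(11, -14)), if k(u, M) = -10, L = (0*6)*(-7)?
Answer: 156275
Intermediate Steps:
L = 0 (L = 0*(-7) = 0)
K(v, D) = 0
156275 - K(579, k(11, -14)) = 156275 - 1*0 = 156275 + 0 = 156275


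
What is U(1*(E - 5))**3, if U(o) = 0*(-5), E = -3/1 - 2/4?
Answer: 0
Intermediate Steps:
E = -7/2 (E = -3*1 - 2*1/4 = -3 - 1/2 = -7/2 ≈ -3.5000)
U(o) = 0
U(1*(E - 5))**3 = 0**3 = 0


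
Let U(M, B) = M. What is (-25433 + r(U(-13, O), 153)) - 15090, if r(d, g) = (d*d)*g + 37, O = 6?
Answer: -14629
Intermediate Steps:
r(d, g) = 37 + g*d² (r(d, g) = d²*g + 37 = g*d² + 37 = 37 + g*d²)
(-25433 + r(U(-13, O), 153)) - 15090 = (-25433 + (37 + 153*(-13)²)) - 15090 = (-25433 + (37 + 153*169)) - 15090 = (-25433 + (37 + 25857)) - 15090 = (-25433 + 25894) - 15090 = 461 - 15090 = -14629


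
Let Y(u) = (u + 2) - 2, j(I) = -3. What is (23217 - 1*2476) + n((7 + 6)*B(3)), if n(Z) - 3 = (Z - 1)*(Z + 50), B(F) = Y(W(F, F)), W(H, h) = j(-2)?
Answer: 20304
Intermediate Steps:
W(H, h) = -3
Y(u) = u (Y(u) = (2 + u) - 2 = u)
B(F) = -3
n(Z) = 3 + (-1 + Z)*(50 + Z) (n(Z) = 3 + (Z - 1)*(Z + 50) = 3 + (-1 + Z)*(50 + Z))
(23217 - 1*2476) + n((7 + 6)*B(3)) = (23217 - 1*2476) + (-47 + ((7 + 6)*(-3))**2 + 49*((7 + 6)*(-3))) = (23217 - 2476) + (-47 + (13*(-3))**2 + 49*(13*(-3))) = 20741 + (-47 + (-39)**2 + 49*(-39)) = 20741 + (-47 + 1521 - 1911) = 20741 - 437 = 20304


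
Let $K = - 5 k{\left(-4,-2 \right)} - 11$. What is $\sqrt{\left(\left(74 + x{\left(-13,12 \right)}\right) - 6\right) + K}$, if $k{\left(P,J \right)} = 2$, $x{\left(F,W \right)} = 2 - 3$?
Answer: $\sqrt{46} \approx 6.7823$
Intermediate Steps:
$x{\left(F,W \right)} = -1$
$K = -21$ ($K = \left(-5\right) 2 - 11 = -10 - 11 = -21$)
$\sqrt{\left(\left(74 + x{\left(-13,12 \right)}\right) - 6\right) + K} = \sqrt{\left(\left(74 - 1\right) - 6\right) - 21} = \sqrt{\left(73 - 6\right) - 21} = \sqrt{67 - 21} = \sqrt{46}$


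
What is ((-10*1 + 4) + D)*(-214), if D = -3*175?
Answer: 113634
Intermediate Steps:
D = -525
((-10*1 + 4) + D)*(-214) = ((-10*1 + 4) - 525)*(-214) = ((-10 + 4) - 525)*(-214) = (-6 - 525)*(-214) = -531*(-214) = 113634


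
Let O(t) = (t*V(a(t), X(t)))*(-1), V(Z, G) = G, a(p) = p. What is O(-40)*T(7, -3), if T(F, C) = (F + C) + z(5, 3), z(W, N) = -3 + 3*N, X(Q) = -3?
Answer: -1200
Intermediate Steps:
O(t) = 3*t (O(t) = (t*(-3))*(-1) = -3*t*(-1) = 3*t)
T(F, C) = 6 + C + F (T(F, C) = (F + C) + (-3 + 3*3) = (C + F) + (-3 + 9) = (C + F) + 6 = 6 + C + F)
O(-40)*T(7, -3) = (3*(-40))*(6 - 3 + 7) = -120*10 = -1200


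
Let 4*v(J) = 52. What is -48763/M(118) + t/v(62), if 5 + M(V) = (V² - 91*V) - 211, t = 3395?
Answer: 859021/3510 ≈ 244.74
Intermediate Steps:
v(J) = 13 (v(J) = (¼)*52 = 13)
M(V) = -216 + V² - 91*V (M(V) = -5 + ((V² - 91*V) - 211) = -5 + (-211 + V² - 91*V) = -216 + V² - 91*V)
-48763/M(118) + t/v(62) = -48763/(-216 + 118² - 91*118) + 3395/13 = -48763/(-216 + 13924 - 10738) + 3395*(1/13) = -48763/2970 + 3395/13 = -48763*1/2970 + 3395/13 = -4433/270 + 3395/13 = 859021/3510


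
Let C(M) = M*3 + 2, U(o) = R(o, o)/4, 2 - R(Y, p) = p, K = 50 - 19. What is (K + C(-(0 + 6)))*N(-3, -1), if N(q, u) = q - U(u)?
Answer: -225/4 ≈ -56.250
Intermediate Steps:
K = 31
R(Y, p) = 2 - p
U(o) = ½ - o/4 (U(o) = (2 - o)/4 = (2 - o)*(¼) = ½ - o/4)
C(M) = 2 + 3*M (C(M) = 3*M + 2 = 2 + 3*M)
N(q, u) = -½ + q + u/4 (N(q, u) = q - (½ - u/4) = q + (-½ + u/4) = -½ + q + u/4)
(K + C(-(0 + 6)))*N(-3, -1) = (31 + (2 + 3*(-(0 + 6))))*(-½ - 3 + (¼)*(-1)) = (31 + (2 + 3*(-1*6)))*(-½ - 3 - ¼) = (31 + (2 + 3*(-6)))*(-15/4) = (31 + (2 - 18))*(-15/4) = (31 - 16)*(-15/4) = 15*(-15/4) = -225/4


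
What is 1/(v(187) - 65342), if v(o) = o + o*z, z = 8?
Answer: -1/63659 ≈ -1.5709e-5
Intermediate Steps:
v(o) = 9*o (v(o) = o + o*8 = o + 8*o = 9*o)
1/(v(187) - 65342) = 1/(9*187 - 65342) = 1/(1683 - 65342) = 1/(-63659) = -1/63659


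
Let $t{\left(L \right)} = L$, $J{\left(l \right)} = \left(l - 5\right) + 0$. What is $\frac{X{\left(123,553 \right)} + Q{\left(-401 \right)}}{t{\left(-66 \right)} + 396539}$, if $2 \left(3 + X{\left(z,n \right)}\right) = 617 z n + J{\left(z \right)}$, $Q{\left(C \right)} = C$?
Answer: $\frac{41967033}{792946} \approx 52.925$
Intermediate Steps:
$J{\left(l \right)} = -5 + l$ ($J{\left(l \right)} = \left(-5 + l\right) + 0 = -5 + l$)
$X{\left(z,n \right)} = - \frac{11}{2} + \frac{z}{2} + \frac{617 n z}{2}$ ($X{\left(z,n \right)} = -3 + \frac{617 z n + \left(-5 + z\right)}{2} = -3 + \frac{617 n z + \left(-5 + z\right)}{2} = -3 + \frac{-5 + z + 617 n z}{2} = -3 + \left(- \frac{5}{2} + \frac{z}{2} + \frac{617 n z}{2}\right) = - \frac{11}{2} + \frac{z}{2} + \frac{617 n z}{2}$)
$\frac{X{\left(123,553 \right)} + Q{\left(-401 \right)}}{t{\left(-66 \right)} + 396539} = \frac{\left(- \frac{11}{2} + \frac{1}{2} \cdot 123 + \frac{617}{2} \cdot 553 \cdot 123\right) - 401}{-66 + 396539} = \frac{\left(- \frac{11}{2} + \frac{123}{2} + \frac{41967723}{2}\right) - 401}{396473} = \left(\frac{41967835}{2} - 401\right) \frac{1}{396473} = \frac{41967033}{2} \cdot \frac{1}{396473} = \frac{41967033}{792946}$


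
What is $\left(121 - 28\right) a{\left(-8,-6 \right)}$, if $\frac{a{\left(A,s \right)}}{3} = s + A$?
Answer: $-3906$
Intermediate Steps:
$a{\left(A,s \right)} = 3 A + 3 s$ ($a{\left(A,s \right)} = 3 \left(s + A\right) = 3 \left(A + s\right) = 3 A + 3 s$)
$\left(121 - 28\right) a{\left(-8,-6 \right)} = \left(121 - 28\right) \left(3 \left(-8\right) + 3 \left(-6\right)\right) = 93 \left(-24 - 18\right) = 93 \left(-42\right) = -3906$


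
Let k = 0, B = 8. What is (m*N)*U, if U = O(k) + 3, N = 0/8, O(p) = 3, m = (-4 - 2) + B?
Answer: 0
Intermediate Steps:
m = 2 (m = (-4 - 2) + 8 = -6 + 8 = 2)
N = 0 (N = 0*(⅛) = 0)
U = 6 (U = 3 + 3 = 6)
(m*N)*U = (2*0)*6 = 0*6 = 0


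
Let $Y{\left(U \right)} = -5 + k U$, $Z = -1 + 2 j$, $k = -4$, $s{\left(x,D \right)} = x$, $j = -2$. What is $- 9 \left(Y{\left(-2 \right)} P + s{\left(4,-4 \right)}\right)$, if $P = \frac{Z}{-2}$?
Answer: $- \frac{207}{2} \approx -103.5$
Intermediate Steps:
$Z = -5$ ($Z = -1 + 2 \left(-2\right) = -1 - 4 = -5$)
$Y{\left(U \right)} = -5 - 4 U$
$P = \frac{5}{2}$ ($P = - \frac{5}{-2} = \left(-5\right) \left(- \frac{1}{2}\right) = \frac{5}{2} \approx 2.5$)
$- 9 \left(Y{\left(-2 \right)} P + s{\left(4,-4 \right)}\right) = - 9 \left(\left(-5 - -8\right) \frac{5}{2} + 4\right) = - 9 \left(\left(-5 + 8\right) \frac{5}{2} + 4\right) = - 9 \left(3 \cdot \frac{5}{2} + 4\right) = - 9 \left(\frac{15}{2} + 4\right) = \left(-9\right) \frac{23}{2} = - \frac{207}{2}$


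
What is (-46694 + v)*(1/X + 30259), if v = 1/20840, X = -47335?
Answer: -348446217388247919/246615350 ≈ -1.4129e+9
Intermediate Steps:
v = 1/20840 ≈ 4.7985e-5
(-46694 + v)*(1/X + 30259) = (-46694 + 1/20840)*(1/(-47335) + 30259) = -973102959*(-1/47335 + 30259)/20840 = -973102959/20840*1432309764/47335 = -348446217388247919/246615350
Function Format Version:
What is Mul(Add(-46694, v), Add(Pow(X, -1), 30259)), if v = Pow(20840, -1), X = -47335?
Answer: Rational(-348446217388247919, 246615350) ≈ -1.4129e+9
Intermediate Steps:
v = Rational(1, 20840) ≈ 4.7985e-5
Mul(Add(-46694, v), Add(Pow(X, -1), 30259)) = Mul(Add(-46694, Rational(1, 20840)), Add(Pow(-47335, -1), 30259)) = Mul(Rational(-973102959, 20840), Add(Rational(-1, 47335), 30259)) = Mul(Rational(-973102959, 20840), Rational(1432309764, 47335)) = Rational(-348446217388247919, 246615350)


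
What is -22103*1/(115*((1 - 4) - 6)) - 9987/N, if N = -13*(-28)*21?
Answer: 2298823/114660 ≈ 20.049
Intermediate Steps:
N = 7644 (N = 364*21 = 7644)
-22103*1/(115*((1 - 4) - 6)) - 9987/N = -22103*1/(115*((1 - 4) - 6)) - 9987/7644 = -22103*1/(115*(-3 - 6)) - 9987*1/7644 = -22103/((-9*115)) - 3329/2548 = -22103/(-1035) - 3329/2548 = -22103*(-1/1035) - 3329/2548 = 961/45 - 3329/2548 = 2298823/114660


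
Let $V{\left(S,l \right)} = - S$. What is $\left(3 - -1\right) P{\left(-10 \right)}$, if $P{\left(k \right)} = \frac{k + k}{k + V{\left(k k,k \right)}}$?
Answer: $\frac{8}{11} \approx 0.72727$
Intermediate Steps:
$P{\left(k \right)} = \frac{2 k}{k - k^{2}}$ ($P{\left(k \right)} = \frac{k + k}{k - k k} = \frac{2 k}{k - k^{2}}$)
$\left(3 - -1\right) P{\left(-10 \right)} = \left(3 - -1\right) \left(- \frac{2}{-1 - 10}\right) = \left(3 + 1\right) \left(- \frac{2}{-11}\right) = 4 \left(\left(-2\right) \left(- \frac{1}{11}\right)\right) = 4 \cdot \frac{2}{11} = \frac{8}{11}$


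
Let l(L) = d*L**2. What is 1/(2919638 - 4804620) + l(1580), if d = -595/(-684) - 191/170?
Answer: -3469725084933187/5479642674 ≈ -6.3320e+5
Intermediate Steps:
d = -14747/58140 (d = -595*(-1/684) - 191*1/170 = 595/684 - 191/170 = -14747/58140 ≈ -0.25365)
l(L) = -14747*L**2/58140
1/(2919638 - 4804620) + l(1580) = 1/(2919638 - 4804620) - 14747/58140*1580**2 = 1/(-1884982) - 14747/58140*2496400 = -1/1884982 - 1840720540/2907 = -3469725084933187/5479642674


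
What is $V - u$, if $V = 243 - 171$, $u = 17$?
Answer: $55$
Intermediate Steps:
$V = 72$ ($V = 243 - 171 = 72$)
$V - u = 72 - 17 = 55$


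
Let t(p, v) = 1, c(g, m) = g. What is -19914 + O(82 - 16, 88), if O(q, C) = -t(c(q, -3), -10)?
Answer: -19915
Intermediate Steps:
O(q, C) = -1 (O(q, C) = -1*1 = -1)
-19914 + O(82 - 16, 88) = -19914 - 1 = -19915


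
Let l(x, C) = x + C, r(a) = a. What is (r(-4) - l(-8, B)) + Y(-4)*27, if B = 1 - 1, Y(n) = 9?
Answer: 247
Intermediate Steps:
B = 0
l(x, C) = C + x
(r(-4) - l(-8, B)) + Y(-4)*27 = (-4 - (0 - 8)) + 9*27 = (-4 - 1*(-8)) + 243 = (-4 + 8) + 243 = 4 + 243 = 247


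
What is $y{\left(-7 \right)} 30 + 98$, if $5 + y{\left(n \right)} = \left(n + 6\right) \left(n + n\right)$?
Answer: $368$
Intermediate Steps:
$y{\left(n \right)} = -5 + 2 n \left(6 + n\right)$ ($y{\left(n \right)} = -5 + \left(n + 6\right) \left(n + n\right) = -5 + \left(6 + n\right) 2 n = -5 + 2 n \left(6 + n\right)$)
$y{\left(-7 \right)} 30 + 98 = \left(-5 + 2 \left(-7\right)^{2} + 12 \left(-7\right)\right) 30 + 98 = \left(-5 + 2 \cdot 49 - 84\right) 30 + 98 = \left(-5 + 98 - 84\right) 30 + 98 = 9 \cdot 30 + 98 = 270 + 98 = 368$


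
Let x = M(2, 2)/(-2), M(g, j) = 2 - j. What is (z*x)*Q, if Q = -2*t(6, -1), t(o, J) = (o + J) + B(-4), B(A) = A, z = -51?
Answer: 0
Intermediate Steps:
t(o, J) = -4 + J + o (t(o, J) = (o + J) - 4 = (J + o) - 4 = -4 + J + o)
x = 0 (x = (2 - 1*2)/(-2) = (2 - 2)*(-½) = 0*(-½) = 0)
Q = -2 (Q = -2*(-4 - 1 + 6) = -2*1 = -2)
(z*x)*Q = -51*0*(-2) = 0*(-2) = 0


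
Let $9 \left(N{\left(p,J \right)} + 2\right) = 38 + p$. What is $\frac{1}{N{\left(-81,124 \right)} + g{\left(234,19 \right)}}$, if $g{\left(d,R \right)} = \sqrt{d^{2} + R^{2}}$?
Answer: $\frac{549}{4460756} + \frac{81 \sqrt{55117}}{4460756} \approx 0.0043861$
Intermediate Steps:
$N{\left(p,J \right)} = \frac{20}{9} + \frac{p}{9}$ ($N{\left(p,J \right)} = -2 + \frac{38 + p}{9} = -2 + \left(\frac{38}{9} + \frac{p}{9}\right) = \frac{20}{9} + \frac{p}{9}$)
$g{\left(d,R \right)} = \sqrt{R^{2} + d^{2}}$
$\frac{1}{N{\left(-81,124 \right)} + g{\left(234,19 \right)}} = \frac{1}{\left(\frac{20}{9} + \frac{1}{9} \left(-81\right)\right) + \sqrt{19^{2} + 234^{2}}} = \frac{1}{\left(\frac{20}{9} - 9\right) + \sqrt{361 + 54756}} = \frac{1}{- \frac{61}{9} + \sqrt{55117}}$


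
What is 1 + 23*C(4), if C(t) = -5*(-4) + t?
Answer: 553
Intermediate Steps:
C(t) = 20 + t
1 + 23*C(4) = 1 + 23*(20 + 4) = 1 + 23*24 = 1 + 552 = 553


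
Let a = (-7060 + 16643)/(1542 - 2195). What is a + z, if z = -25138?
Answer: -16424697/653 ≈ -25153.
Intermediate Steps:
a = -9583/653 (a = 9583/(-653) = 9583*(-1/653) = -9583/653 ≈ -14.675)
a + z = -9583/653 - 25138 = -16424697/653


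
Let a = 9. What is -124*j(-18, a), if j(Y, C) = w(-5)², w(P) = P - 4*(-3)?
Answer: -6076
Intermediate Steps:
w(P) = 12 + P (w(P) = P + 12 = 12 + P)
j(Y, C) = 49 (j(Y, C) = (12 - 5)² = 7² = 49)
-124*j(-18, a) = -124*49 = -6076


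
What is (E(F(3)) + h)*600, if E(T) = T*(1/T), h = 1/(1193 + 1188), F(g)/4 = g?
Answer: 1429200/2381 ≈ 600.25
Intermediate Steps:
F(g) = 4*g
h = 1/2381 ≈ 0.00041999
E(T) = 1 (E(T) = T/T = 1)
(E(F(3)) + h)*600 = (1 + 1/2381)*600 = (2382/2381)*600 = 1429200/2381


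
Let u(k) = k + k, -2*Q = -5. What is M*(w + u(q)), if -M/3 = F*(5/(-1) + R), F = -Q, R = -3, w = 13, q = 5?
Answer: -1380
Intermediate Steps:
Q = 5/2 (Q = -1/2*(-5) = 5/2 ≈ 2.5000)
u(k) = 2*k
F = -5/2 (F = -1*5/2 = -5/2 ≈ -2.5000)
M = -60 (M = -(-15)*(5/(-1) - 3)/2 = -(-15)*(5*(-1) - 3)/2 = -(-15)*(-5 - 3)/2 = -(-15)*(-8)/2 = -3*20 = -60)
M*(w + u(q)) = -60*(13 + 2*5) = -60*(13 + 10) = -60*23 = -1380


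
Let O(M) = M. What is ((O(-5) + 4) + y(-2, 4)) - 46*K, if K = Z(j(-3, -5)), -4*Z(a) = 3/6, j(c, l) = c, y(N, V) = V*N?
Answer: -13/4 ≈ -3.2500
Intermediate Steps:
y(N, V) = N*V
Z(a) = -1/8 (Z(a) = -3/(4*6) = -1/4*1/2 = -1/8)
K = -1/8 ≈ -0.12500
((O(-5) + 4) + y(-2, 4)) - 46*K = ((-5 + 4) - 2*4) - 46*(-1/8) = (-1 - 8) + 23/4 = -9 + 23/4 = -13/4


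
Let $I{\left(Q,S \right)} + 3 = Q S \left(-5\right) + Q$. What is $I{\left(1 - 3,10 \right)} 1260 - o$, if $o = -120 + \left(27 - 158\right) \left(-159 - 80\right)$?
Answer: $88511$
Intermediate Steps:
$I{\left(Q,S \right)} = -3 + Q - 5 Q S$ ($I{\left(Q,S \right)} = -3 + \left(Q S \left(-5\right) + Q\right) = -3 - \left(- Q + 5 Q S\right) = -3 + Q - 5 Q S$)
$o = 31189$ ($o = -120 + \left(27 - 158\right) \left(-239\right) = -120 - -31309 = -120 + 31309 = 31189$)
$I{\left(1 - 3,10 \right)} 1260 - o = \left(-3 + \left(1 - 3\right) - 5 \left(1 - 3\right) 10\right) 1260 - 31189 = \left(-3 - 2 - \left(-10\right) 10\right) 1260 - 31189 = \left(-3 - 2 + 100\right) 1260 - 31189 = 95 \cdot 1260 - 31189 = 119700 - 31189 = 88511$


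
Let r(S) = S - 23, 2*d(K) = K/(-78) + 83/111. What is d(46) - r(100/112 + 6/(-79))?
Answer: 23686245/1063972 ≈ 22.262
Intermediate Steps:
d(K) = 83/222 - K/156 (d(K) = (K/(-78) + 83/111)/2 = (K*(-1/78) + 83*(1/111))/2 = (-K/78 + 83/111)/2 = (83/111 - K/78)/2 = 83/222 - K/156)
r(S) = -23 + S
d(46) - r(100/112 + 6/(-79)) = (83/222 - 1/156*46) - (-23 + (100/112 + 6/(-79))) = (83/222 - 23/78) - (-23 + (100*(1/112) + 6*(-1/79))) = 38/481 - (-23 + (25/28 - 6/79)) = 38/481 - (-23 + 1807/2212) = 38/481 - 1*(-49069/2212) = 38/481 + 49069/2212 = 23686245/1063972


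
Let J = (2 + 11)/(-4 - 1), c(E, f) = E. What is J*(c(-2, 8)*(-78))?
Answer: -2028/5 ≈ -405.60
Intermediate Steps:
J = -13/5 (J = 13/(-5) = 13*(-⅕) = -13/5 ≈ -2.6000)
J*(c(-2, 8)*(-78)) = -(-26)*(-78)/5 = -13/5*156 = -2028/5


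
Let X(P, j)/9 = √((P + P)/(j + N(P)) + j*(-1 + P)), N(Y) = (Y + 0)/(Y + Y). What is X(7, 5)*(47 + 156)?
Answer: 1827*√3938/11 ≈ 10423.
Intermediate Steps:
N(Y) = ½ (N(Y) = Y/((2*Y)) = Y*(1/(2*Y)) = ½)
X(P, j) = 9*√(j*(-1 + P) + 2*P/(½ + j)) (X(P, j) = 9*√((P + P)/(j + ½) + j*(-1 + P)) = 9*√((2*P)/(½ + j) + j*(-1 + P)) = 9*√(2*P/(½ + j) + j*(-1 + P)) = 9*√(j*(-1 + P) + 2*P/(½ + j)))
X(7, 5)*(47 + 156) = (9*√((4*7 + 5*(1 + 2*5)*(-1 + 7))/(1 + 2*5)))*(47 + 156) = (9*√((28 + 5*(1 + 10)*6)/(1 + 10)))*203 = (9*√((28 + 5*11*6)/11))*203 = (9*√((28 + 330)/11))*203 = (9*√((1/11)*358))*203 = (9*√(358/11))*203 = (9*(√3938/11))*203 = (9*√3938/11)*203 = 1827*√3938/11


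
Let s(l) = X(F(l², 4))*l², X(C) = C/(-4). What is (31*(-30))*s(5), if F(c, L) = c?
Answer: 290625/2 ≈ 1.4531e+5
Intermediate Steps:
X(C) = -C/4 (X(C) = C*(-¼) = -C/4)
s(l) = -l⁴/4 (s(l) = (-l²/4)*l² = -l⁴/4)
(31*(-30))*s(5) = (31*(-30))*(-¼*5⁴) = -(-465)*625/2 = -930*(-625/4) = 290625/2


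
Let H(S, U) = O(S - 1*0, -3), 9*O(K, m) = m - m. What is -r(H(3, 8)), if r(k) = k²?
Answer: 0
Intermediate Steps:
O(K, m) = 0 (O(K, m) = (m - m)/9 = (⅑)*0 = 0)
H(S, U) = 0
-r(H(3, 8)) = -1*0² = -1*0 = 0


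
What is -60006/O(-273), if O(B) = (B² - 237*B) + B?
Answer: -20002/46319 ≈ -0.43183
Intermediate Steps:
O(B) = B² - 236*B
-60006/O(-273) = -60006*(-1/(273*(-236 - 273))) = -60006/((-273*(-509))) = -60006/138957 = -60006*1/138957 = -20002/46319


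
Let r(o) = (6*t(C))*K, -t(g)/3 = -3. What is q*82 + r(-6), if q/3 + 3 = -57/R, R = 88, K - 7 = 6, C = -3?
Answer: -8595/44 ≈ -195.34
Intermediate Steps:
t(g) = 9 (t(g) = -3*(-3) = 9)
K = 13 (K = 7 + 6 = 13)
r(o) = 702 (r(o) = (6*9)*13 = 54*13 = 702)
q = -963/88 (q = -9 + 3*(-57/88) = -9 - 171/88 = -963/88 ≈ -10.943)
q*82 + r(-6) = -963/88*82 + 702 = -39483/44 + 702 = -8595/44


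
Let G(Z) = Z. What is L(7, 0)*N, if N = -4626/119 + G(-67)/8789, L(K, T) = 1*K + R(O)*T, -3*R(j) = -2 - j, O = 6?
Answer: -2392111/8789 ≈ -272.17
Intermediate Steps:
R(j) = 2/3 + j/3 (R(j) = -(-2 - j)/3 = 2/3 + j/3)
L(K, T) = K + 8*T/3 (L(K, T) = 1*K + (2/3 + (1/3)*6)*T = K + (2/3 + 2)*T = K + 8*T/3)
N = -2392111/61523 (N = -4626/119 - 67/8789 = -2392111/61523 ≈ -38.882)
L(7, 0)*N = (7 + (8/3)*0)*(-2392111/61523) = (7 + 0)*(-2392111/61523) = 7*(-2392111/61523) = -2392111/8789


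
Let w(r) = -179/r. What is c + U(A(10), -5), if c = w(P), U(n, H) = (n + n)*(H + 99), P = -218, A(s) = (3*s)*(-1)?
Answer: -1229341/218 ≈ -5639.2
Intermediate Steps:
A(s) = -3*s
U(n, H) = 2*n*(99 + H) (U(n, H) = (2*n)*(99 + H) = 2*n*(99 + H))
c = 179/218 (c = -179/(-218) = -179*(-1/218) = 179/218 ≈ 0.82110)
c + U(A(10), -5) = 179/218 + 2*(-3*10)*(99 - 5) = 179/218 + 2*(-30)*94 = 179/218 - 5640 = -1229341/218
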